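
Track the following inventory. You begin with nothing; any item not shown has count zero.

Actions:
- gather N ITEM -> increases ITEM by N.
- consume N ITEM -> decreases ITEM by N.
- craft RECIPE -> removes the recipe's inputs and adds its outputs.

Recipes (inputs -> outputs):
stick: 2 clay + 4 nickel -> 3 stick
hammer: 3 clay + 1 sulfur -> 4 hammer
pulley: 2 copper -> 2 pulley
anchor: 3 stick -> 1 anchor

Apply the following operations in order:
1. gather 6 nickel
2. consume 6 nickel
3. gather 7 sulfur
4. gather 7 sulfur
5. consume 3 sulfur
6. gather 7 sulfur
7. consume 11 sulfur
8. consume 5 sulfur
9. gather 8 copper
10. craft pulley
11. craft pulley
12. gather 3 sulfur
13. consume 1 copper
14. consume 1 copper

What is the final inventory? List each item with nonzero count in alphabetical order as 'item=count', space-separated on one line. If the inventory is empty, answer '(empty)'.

After 1 (gather 6 nickel): nickel=6
After 2 (consume 6 nickel): (empty)
After 3 (gather 7 sulfur): sulfur=7
After 4 (gather 7 sulfur): sulfur=14
After 5 (consume 3 sulfur): sulfur=11
After 6 (gather 7 sulfur): sulfur=18
After 7 (consume 11 sulfur): sulfur=7
After 8 (consume 5 sulfur): sulfur=2
After 9 (gather 8 copper): copper=8 sulfur=2
After 10 (craft pulley): copper=6 pulley=2 sulfur=2
After 11 (craft pulley): copper=4 pulley=4 sulfur=2
After 12 (gather 3 sulfur): copper=4 pulley=4 sulfur=5
After 13 (consume 1 copper): copper=3 pulley=4 sulfur=5
After 14 (consume 1 copper): copper=2 pulley=4 sulfur=5

Answer: copper=2 pulley=4 sulfur=5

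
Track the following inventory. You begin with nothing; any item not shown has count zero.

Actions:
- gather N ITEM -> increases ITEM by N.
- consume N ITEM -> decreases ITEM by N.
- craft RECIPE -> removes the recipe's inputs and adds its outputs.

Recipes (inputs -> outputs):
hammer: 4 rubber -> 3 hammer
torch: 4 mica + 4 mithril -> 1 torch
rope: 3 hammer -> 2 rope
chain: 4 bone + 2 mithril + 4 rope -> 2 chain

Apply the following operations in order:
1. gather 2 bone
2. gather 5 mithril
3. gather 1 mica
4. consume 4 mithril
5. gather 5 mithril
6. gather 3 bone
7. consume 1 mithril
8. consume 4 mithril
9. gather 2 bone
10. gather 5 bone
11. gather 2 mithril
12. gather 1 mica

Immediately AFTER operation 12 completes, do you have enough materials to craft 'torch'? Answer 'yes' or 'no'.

Answer: no

Derivation:
After 1 (gather 2 bone): bone=2
After 2 (gather 5 mithril): bone=2 mithril=5
After 3 (gather 1 mica): bone=2 mica=1 mithril=5
After 4 (consume 4 mithril): bone=2 mica=1 mithril=1
After 5 (gather 5 mithril): bone=2 mica=1 mithril=6
After 6 (gather 3 bone): bone=5 mica=1 mithril=6
After 7 (consume 1 mithril): bone=5 mica=1 mithril=5
After 8 (consume 4 mithril): bone=5 mica=1 mithril=1
After 9 (gather 2 bone): bone=7 mica=1 mithril=1
After 10 (gather 5 bone): bone=12 mica=1 mithril=1
After 11 (gather 2 mithril): bone=12 mica=1 mithril=3
After 12 (gather 1 mica): bone=12 mica=2 mithril=3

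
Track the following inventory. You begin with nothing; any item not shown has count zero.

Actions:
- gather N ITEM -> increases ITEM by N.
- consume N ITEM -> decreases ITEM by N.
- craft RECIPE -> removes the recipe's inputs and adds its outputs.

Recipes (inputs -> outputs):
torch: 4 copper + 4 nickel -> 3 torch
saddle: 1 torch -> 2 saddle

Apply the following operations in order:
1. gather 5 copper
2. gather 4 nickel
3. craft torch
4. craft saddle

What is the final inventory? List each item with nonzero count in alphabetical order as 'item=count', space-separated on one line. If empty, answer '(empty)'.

Answer: copper=1 saddle=2 torch=2

Derivation:
After 1 (gather 5 copper): copper=5
After 2 (gather 4 nickel): copper=5 nickel=4
After 3 (craft torch): copper=1 torch=3
After 4 (craft saddle): copper=1 saddle=2 torch=2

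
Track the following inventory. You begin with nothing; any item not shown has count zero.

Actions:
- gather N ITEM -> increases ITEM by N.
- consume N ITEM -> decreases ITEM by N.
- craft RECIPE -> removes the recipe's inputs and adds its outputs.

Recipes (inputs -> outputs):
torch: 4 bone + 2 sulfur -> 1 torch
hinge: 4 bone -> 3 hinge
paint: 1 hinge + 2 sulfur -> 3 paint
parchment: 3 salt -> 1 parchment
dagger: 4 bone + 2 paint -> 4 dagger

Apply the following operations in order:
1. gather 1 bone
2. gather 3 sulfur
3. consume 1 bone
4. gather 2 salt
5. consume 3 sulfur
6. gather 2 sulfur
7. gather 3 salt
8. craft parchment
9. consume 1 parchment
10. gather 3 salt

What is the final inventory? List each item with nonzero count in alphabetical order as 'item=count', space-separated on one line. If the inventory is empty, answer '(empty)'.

Answer: salt=5 sulfur=2

Derivation:
After 1 (gather 1 bone): bone=1
After 2 (gather 3 sulfur): bone=1 sulfur=3
After 3 (consume 1 bone): sulfur=3
After 4 (gather 2 salt): salt=2 sulfur=3
After 5 (consume 3 sulfur): salt=2
After 6 (gather 2 sulfur): salt=2 sulfur=2
After 7 (gather 3 salt): salt=5 sulfur=2
After 8 (craft parchment): parchment=1 salt=2 sulfur=2
After 9 (consume 1 parchment): salt=2 sulfur=2
After 10 (gather 3 salt): salt=5 sulfur=2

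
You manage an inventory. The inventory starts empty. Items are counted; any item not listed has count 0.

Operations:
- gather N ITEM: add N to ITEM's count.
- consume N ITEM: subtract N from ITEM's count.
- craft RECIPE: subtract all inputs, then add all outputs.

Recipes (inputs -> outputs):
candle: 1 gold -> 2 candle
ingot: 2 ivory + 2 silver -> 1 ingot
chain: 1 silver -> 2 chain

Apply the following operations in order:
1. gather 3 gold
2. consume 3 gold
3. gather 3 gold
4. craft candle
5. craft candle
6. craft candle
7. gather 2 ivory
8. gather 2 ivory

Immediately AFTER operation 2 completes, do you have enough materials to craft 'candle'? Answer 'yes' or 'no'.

After 1 (gather 3 gold): gold=3
After 2 (consume 3 gold): (empty)

Answer: no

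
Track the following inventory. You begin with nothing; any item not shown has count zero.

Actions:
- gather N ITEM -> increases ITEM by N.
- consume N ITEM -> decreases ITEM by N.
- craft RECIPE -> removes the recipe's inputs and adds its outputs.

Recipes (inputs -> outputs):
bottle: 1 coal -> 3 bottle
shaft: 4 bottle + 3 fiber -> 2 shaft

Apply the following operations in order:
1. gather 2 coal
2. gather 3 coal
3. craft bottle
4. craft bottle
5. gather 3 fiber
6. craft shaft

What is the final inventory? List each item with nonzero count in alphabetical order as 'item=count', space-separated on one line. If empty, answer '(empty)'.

After 1 (gather 2 coal): coal=2
After 2 (gather 3 coal): coal=5
After 3 (craft bottle): bottle=3 coal=4
After 4 (craft bottle): bottle=6 coal=3
After 5 (gather 3 fiber): bottle=6 coal=3 fiber=3
After 6 (craft shaft): bottle=2 coal=3 shaft=2

Answer: bottle=2 coal=3 shaft=2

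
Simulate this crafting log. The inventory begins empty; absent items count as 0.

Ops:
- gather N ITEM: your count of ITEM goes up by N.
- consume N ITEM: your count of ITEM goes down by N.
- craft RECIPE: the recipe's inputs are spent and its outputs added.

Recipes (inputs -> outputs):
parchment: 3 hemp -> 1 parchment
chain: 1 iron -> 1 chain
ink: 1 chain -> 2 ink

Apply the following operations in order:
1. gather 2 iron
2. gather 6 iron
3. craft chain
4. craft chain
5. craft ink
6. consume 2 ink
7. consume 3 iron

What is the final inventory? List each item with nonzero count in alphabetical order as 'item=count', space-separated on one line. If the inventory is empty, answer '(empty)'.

After 1 (gather 2 iron): iron=2
After 2 (gather 6 iron): iron=8
After 3 (craft chain): chain=1 iron=7
After 4 (craft chain): chain=2 iron=6
After 5 (craft ink): chain=1 ink=2 iron=6
After 6 (consume 2 ink): chain=1 iron=6
After 7 (consume 3 iron): chain=1 iron=3

Answer: chain=1 iron=3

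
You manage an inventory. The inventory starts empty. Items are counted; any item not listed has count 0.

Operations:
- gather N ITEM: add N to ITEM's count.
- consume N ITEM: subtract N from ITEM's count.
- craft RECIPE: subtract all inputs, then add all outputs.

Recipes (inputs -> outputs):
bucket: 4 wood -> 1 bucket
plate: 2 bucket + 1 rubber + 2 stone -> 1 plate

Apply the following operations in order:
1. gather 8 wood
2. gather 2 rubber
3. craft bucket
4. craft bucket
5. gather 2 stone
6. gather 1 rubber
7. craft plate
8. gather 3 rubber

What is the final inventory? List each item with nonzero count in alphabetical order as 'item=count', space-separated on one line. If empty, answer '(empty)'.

Answer: plate=1 rubber=5

Derivation:
After 1 (gather 8 wood): wood=8
After 2 (gather 2 rubber): rubber=2 wood=8
After 3 (craft bucket): bucket=1 rubber=2 wood=4
After 4 (craft bucket): bucket=2 rubber=2
After 5 (gather 2 stone): bucket=2 rubber=2 stone=2
After 6 (gather 1 rubber): bucket=2 rubber=3 stone=2
After 7 (craft plate): plate=1 rubber=2
After 8 (gather 3 rubber): plate=1 rubber=5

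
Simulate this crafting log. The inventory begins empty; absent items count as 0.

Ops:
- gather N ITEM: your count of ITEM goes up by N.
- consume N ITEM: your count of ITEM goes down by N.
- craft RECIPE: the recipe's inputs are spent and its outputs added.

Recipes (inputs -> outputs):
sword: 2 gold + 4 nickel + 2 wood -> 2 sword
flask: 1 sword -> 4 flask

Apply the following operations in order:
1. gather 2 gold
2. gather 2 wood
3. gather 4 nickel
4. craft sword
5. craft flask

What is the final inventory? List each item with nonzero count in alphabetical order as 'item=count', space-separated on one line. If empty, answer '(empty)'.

After 1 (gather 2 gold): gold=2
After 2 (gather 2 wood): gold=2 wood=2
After 3 (gather 4 nickel): gold=2 nickel=4 wood=2
After 4 (craft sword): sword=2
After 5 (craft flask): flask=4 sword=1

Answer: flask=4 sword=1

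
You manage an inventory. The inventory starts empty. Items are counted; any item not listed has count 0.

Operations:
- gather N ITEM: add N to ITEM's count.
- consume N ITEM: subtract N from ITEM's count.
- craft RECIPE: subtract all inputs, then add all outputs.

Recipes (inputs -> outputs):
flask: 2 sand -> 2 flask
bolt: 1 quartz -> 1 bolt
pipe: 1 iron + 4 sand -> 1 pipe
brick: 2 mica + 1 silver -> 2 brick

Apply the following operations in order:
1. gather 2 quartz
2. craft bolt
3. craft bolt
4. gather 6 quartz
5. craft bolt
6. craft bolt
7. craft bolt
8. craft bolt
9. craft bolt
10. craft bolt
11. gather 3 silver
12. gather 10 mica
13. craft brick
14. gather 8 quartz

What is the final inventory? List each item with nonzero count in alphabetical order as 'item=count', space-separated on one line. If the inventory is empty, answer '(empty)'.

After 1 (gather 2 quartz): quartz=2
After 2 (craft bolt): bolt=1 quartz=1
After 3 (craft bolt): bolt=2
After 4 (gather 6 quartz): bolt=2 quartz=6
After 5 (craft bolt): bolt=3 quartz=5
After 6 (craft bolt): bolt=4 quartz=4
After 7 (craft bolt): bolt=5 quartz=3
After 8 (craft bolt): bolt=6 quartz=2
After 9 (craft bolt): bolt=7 quartz=1
After 10 (craft bolt): bolt=8
After 11 (gather 3 silver): bolt=8 silver=3
After 12 (gather 10 mica): bolt=8 mica=10 silver=3
After 13 (craft brick): bolt=8 brick=2 mica=8 silver=2
After 14 (gather 8 quartz): bolt=8 brick=2 mica=8 quartz=8 silver=2

Answer: bolt=8 brick=2 mica=8 quartz=8 silver=2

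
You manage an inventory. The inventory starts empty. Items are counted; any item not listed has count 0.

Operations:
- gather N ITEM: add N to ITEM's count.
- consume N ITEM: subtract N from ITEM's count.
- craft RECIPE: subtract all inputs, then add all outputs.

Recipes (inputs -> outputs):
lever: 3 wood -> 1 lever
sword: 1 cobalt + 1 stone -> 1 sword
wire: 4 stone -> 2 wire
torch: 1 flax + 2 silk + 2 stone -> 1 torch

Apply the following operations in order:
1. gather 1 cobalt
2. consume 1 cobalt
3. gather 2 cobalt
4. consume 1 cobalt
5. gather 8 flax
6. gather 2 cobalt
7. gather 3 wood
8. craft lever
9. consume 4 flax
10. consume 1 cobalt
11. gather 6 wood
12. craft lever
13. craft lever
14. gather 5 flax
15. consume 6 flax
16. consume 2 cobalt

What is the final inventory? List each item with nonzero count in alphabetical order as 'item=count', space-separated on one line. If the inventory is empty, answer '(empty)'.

Answer: flax=3 lever=3

Derivation:
After 1 (gather 1 cobalt): cobalt=1
After 2 (consume 1 cobalt): (empty)
After 3 (gather 2 cobalt): cobalt=2
After 4 (consume 1 cobalt): cobalt=1
After 5 (gather 8 flax): cobalt=1 flax=8
After 6 (gather 2 cobalt): cobalt=3 flax=8
After 7 (gather 3 wood): cobalt=3 flax=8 wood=3
After 8 (craft lever): cobalt=3 flax=8 lever=1
After 9 (consume 4 flax): cobalt=3 flax=4 lever=1
After 10 (consume 1 cobalt): cobalt=2 flax=4 lever=1
After 11 (gather 6 wood): cobalt=2 flax=4 lever=1 wood=6
After 12 (craft lever): cobalt=2 flax=4 lever=2 wood=3
After 13 (craft lever): cobalt=2 flax=4 lever=3
After 14 (gather 5 flax): cobalt=2 flax=9 lever=3
After 15 (consume 6 flax): cobalt=2 flax=3 lever=3
After 16 (consume 2 cobalt): flax=3 lever=3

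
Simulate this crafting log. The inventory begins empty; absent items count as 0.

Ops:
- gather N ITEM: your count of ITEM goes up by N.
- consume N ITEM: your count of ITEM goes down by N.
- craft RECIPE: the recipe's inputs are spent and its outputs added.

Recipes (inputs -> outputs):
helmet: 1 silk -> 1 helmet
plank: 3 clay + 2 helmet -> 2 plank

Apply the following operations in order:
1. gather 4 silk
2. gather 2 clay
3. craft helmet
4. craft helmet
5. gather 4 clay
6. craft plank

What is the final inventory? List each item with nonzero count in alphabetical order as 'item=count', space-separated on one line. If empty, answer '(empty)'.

After 1 (gather 4 silk): silk=4
After 2 (gather 2 clay): clay=2 silk=4
After 3 (craft helmet): clay=2 helmet=1 silk=3
After 4 (craft helmet): clay=2 helmet=2 silk=2
After 5 (gather 4 clay): clay=6 helmet=2 silk=2
After 6 (craft plank): clay=3 plank=2 silk=2

Answer: clay=3 plank=2 silk=2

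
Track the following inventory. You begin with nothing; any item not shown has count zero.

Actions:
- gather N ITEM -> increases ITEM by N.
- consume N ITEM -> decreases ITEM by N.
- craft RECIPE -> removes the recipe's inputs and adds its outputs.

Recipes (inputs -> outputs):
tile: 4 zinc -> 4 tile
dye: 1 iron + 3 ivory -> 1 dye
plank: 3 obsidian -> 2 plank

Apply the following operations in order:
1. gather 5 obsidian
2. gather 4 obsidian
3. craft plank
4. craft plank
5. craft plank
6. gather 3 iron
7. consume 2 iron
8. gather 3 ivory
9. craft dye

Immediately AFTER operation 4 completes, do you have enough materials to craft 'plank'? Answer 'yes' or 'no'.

After 1 (gather 5 obsidian): obsidian=5
After 2 (gather 4 obsidian): obsidian=9
After 3 (craft plank): obsidian=6 plank=2
After 4 (craft plank): obsidian=3 plank=4

Answer: yes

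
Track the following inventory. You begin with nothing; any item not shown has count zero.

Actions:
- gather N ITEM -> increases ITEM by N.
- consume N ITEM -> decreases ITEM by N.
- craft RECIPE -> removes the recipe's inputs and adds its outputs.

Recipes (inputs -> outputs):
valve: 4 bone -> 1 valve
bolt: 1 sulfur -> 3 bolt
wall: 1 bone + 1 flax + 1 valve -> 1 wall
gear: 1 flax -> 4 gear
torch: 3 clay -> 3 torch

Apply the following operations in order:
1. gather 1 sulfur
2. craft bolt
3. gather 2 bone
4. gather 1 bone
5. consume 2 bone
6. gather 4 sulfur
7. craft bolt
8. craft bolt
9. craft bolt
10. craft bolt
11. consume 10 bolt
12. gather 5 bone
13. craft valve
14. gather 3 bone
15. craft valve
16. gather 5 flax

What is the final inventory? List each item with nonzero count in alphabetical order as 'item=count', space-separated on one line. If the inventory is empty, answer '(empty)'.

Answer: bolt=5 bone=1 flax=5 valve=2

Derivation:
After 1 (gather 1 sulfur): sulfur=1
After 2 (craft bolt): bolt=3
After 3 (gather 2 bone): bolt=3 bone=2
After 4 (gather 1 bone): bolt=3 bone=3
After 5 (consume 2 bone): bolt=3 bone=1
After 6 (gather 4 sulfur): bolt=3 bone=1 sulfur=4
After 7 (craft bolt): bolt=6 bone=1 sulfur=3
After 8 (craft bolt): bolt=9 bone=1 sulfur=2
After 9 (craft bolt): bolt=12 bone=1 sulfur=1
After 10 (craft bolt): bolt=15 bone=1
After 11 (consume 10 bolt): bolt=5 bone=1
After 12 (gather 5 bone): bolt=5 bone=6
After 13 (craft valve): bolt=5 bone=2 valve=1
After 14 (gather 3 bone): bolt=5 bone=5 valve=1
After 15 (craft valve): bolt=5 bone=1 valve=2
After 16 (gather 5 flax): bolt=5 bone=1 flax=5 valve=2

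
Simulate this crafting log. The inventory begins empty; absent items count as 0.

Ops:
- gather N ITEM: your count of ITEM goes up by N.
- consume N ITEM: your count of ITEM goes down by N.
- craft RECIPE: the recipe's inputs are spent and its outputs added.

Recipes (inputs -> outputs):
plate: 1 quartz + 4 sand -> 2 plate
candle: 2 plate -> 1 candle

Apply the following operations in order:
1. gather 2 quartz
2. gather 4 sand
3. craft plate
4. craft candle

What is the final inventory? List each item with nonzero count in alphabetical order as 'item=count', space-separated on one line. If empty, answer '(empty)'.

After 1 (gather 2 quartz): quartz=2
After 2 (gather 4 sand): quartz=2 sand=4
After 3 (craft plate): plate=2 quartz=1
After 4 (craft candle): candle=1 quartz=1

Answer: candle=1 quartz=1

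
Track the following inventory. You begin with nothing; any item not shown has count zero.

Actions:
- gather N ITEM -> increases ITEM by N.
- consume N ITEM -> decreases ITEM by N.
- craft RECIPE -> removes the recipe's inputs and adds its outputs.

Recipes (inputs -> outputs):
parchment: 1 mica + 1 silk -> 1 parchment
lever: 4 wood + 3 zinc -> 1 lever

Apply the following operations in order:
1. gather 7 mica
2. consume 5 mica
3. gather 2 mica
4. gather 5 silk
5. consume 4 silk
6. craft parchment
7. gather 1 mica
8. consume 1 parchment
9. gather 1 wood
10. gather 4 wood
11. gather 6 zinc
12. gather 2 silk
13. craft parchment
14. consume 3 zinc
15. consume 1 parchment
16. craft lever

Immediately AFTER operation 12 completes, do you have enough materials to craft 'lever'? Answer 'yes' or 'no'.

After 1 (gather 7 mica): mica=7
After 2 (consume 5 mica): mica=2
After 3 (gather 2 mica): mica=4
After 4 (gather 5 silk): mica=4 silk=5
After 5 (consume 4 silk): mica=4 silk=1
After 6 (craft parchment): mica=3 parchment=1
After 7 (gather 1 mica): mica=4 parchment=1
After 8 (consume 1 parchment): mica=4
After 9 (gather 1 wood): mica=4 wood=1
After 10 (gather 4 wood): mica=4 wood=5
After 11 (gather 6 zinc): mica=4 wood=5 zinc=6
After 12 (gather 2 silk): mica=4 silk=2 wood=5 zinc=6

Answer: yes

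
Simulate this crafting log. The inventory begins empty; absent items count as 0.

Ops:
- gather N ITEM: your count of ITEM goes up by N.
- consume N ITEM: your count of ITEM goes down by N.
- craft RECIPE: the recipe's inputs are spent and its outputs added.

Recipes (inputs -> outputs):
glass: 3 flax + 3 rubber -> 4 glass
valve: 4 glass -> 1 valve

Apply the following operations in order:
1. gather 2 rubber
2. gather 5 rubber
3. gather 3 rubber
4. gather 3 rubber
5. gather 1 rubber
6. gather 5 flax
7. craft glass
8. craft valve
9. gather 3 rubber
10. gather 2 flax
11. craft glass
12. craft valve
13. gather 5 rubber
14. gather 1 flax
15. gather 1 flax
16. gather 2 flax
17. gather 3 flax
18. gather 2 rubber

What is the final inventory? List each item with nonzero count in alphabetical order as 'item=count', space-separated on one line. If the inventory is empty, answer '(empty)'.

After 1 (gather 2 rubber): rubber=2
After 2 (gather 5 rubber): rubber=7
After 3 (gather 3 rubber): rubber=10
After 4 (gather 3 rubber): rubber=13
After 5 (gather 1 rubber): rubber=14
After 6 (gather 5 flax): flax=5 rubber=14
After 7 (craft glass): flax=2 glass=4 rubber=11
After 8 (craft valve): flax=2 rubber=11 valve=1
After 9 (gather 3 rubber): flax=2 rubber=14 valve=1
After 10 (gather 2 flax): flax=4 rubber=14 valve=1
After 11 (craft glass): flax=1 glass=4 rubber=11 valve=1
After 12 (craft valve): flax=1 rubber=11 valve=2
After 13 (gather 5 rubber): flax=1 rubber=16 valve=2
After 14 (gather 1 flax): flax=2 rubber=16 valve=2
After 15 (gather 1 flax): flax=3 rubber=16 valve=2
After 16 (gather 2 flax): flax=5 rubber=16 valve=2
After 17 (gather 3 flax): flax=8 rubber=16 valve=2
After 18 (gather 2 rubber): flax=8 rubber=18 valve=2

Answer: flax=8 rubber=18 valve=2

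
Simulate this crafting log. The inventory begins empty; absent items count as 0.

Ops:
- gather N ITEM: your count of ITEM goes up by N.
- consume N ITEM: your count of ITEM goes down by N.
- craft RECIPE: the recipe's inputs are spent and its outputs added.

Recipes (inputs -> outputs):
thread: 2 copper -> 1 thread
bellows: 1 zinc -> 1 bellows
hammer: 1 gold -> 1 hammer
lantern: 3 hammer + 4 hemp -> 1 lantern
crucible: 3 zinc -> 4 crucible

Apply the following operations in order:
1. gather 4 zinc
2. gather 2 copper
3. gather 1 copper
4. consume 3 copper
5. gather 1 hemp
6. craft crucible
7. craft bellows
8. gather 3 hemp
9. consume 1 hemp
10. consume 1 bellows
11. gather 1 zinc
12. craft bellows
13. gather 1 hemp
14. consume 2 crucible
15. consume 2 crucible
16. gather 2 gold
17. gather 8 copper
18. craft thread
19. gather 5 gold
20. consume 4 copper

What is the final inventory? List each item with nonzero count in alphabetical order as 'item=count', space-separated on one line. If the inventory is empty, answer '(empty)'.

After 1 (gather 4 zinc): zinc=4
After 2 (gather 2 copper): copper=2 zinc=4
After 3 (gather 1 copper): copper=3 zinc=4
After 4 (consume 3 copper): zinc=4
After 5 (gather 1 hemp): hemp=1 zinc=4
After 6 (craft crucible): crucible=4 hemp=1 zinc=1
After 7 (craft bellows): bellows=1 crucible=4 hemp=1
After 8 (gather 3 hemp): bellows=1 crucible=4 hemp=4
After 9 (consume 1 hemp): bellows=1 crucible=4 hemp=3
After 10 (consume 1 bellows): crucible=4 hemp=3
After 11 (gather 1 zinc): crucible=4 hemp=3 zinc=1
After 12 (craft bellows): bellows=1 crucible=4 hemp=3
After 13 (gather 1 hemp): bellows=1 crucible=4 hemp=4
After 14 (consume 2 crucible): bellows=1 crucible=2 hemp=4
After 15 (consume 2 crucible): bellows=1 hemp=4
After 16 (gather 2 gold): bellows=1 gold=2 hemp=4
After 17 (gather 8 copper): bellows=1 copper=8 gold=2 hemp=4
After 18 (craft thread): bellows=1 copper=6 gold=2 hemp=4 thread=1
After 19 (gather 5 gold): bellows=1 copper=6 gold=7 hemp=4 thread=1
After 20 (consume 4 copper): bellows=1 copper=2 gold=7 hemp=4 thread=1

Answer: bellows=1 copper=2 gold=7 hemp=4 thread=1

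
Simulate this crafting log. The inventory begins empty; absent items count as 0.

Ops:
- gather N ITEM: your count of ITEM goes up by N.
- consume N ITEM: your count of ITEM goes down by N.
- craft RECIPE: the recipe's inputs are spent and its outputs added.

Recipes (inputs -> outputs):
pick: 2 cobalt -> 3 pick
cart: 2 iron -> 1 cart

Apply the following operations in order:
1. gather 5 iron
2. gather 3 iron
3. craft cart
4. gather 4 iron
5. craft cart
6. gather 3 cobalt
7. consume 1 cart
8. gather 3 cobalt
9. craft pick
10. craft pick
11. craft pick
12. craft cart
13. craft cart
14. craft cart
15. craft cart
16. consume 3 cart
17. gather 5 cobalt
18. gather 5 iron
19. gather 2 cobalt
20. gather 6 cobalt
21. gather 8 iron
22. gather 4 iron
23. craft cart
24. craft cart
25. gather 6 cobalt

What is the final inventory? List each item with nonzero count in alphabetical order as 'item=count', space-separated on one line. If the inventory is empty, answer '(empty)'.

Answer: cart=4 cobalt=19 iron=13 pick=9

Derivation:
After 1 (gather 5 iron): iron=5
After 2 (gather 3 iron): iron=8
After 3 (craft cart): cart=1 iron=6
After 4 (gather 4 iron): cart=1 iron=10
After 5 (craft cart): cart=2 iron=8
After 6 (gather 3 cobalt): cart=2 cobalt=3 iron=8
After 7 (consume 1 cart): cart=1 cobalt=3 iron=8
After 8 (gather 3 cobalt): cart=1 cobalt=6 iron=8
After 9 (craft pick): cart=1 cobalt=4 iron=8 pick=3
After 10 (craft pick): cart=1 cobalt=2 iron=8 pick=6
After 11 (craft pick): cart=1 iron=8 pick=9
After 12 (craft cart): cart=2 iron=6 pick=9
After 13 (craft cart): cart=3 iron=4 pick=9
After 14 (craft cart): cart=4 iron=2 pick=9
After 15 (craft cart): cart=5 pick=9
After 16 (consume 3 cart): cart=2 pick=9
After 17 (gather 5 cobalt): cart=2 cobalt=5 pick=9
After 18 (gather 5 iron): cart=2 cobalt=5 iron=5 pick=9
After 19 (gather 2 cobalt): cart=2 cobalt=7 iron=5 pick=9
After 20 (gather 6 cobalt): cart=2 cobalt=13 iron=5 pick=9
After 21 (gather 8 iron): cart=2 cobalt=13 iron=13 pick=9
After 22 (gather 4 iron): cart=2 cobalt=13 iron=17 pick=9
After 23 (craft cart): cart=3 cobalt=13 iron=15 pick=9
After 24 (craft cart): cart=4 cobalt=13 iron=13 pick=9
After 25 (gather 6 cobalt): cart=4 cobalt=19 iron=13 pick=9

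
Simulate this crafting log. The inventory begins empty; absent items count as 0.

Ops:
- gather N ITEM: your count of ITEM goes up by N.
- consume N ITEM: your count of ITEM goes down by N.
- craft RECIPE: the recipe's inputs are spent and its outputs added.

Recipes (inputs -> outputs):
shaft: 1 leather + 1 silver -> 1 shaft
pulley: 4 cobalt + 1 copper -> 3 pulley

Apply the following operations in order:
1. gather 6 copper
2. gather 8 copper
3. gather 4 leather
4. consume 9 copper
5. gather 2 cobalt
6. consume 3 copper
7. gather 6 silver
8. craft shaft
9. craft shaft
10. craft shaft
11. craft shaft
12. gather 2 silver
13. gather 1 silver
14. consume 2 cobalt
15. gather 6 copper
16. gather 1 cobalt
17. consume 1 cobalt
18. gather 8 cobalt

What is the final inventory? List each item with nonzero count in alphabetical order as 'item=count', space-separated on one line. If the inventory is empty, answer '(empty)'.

After 1 (gather 6 copper): copper=6
After 2 (gather 8 copper): copper=14
After 3 (gather 4 leather): copper=14 leather=4
After 4 (consume 9 copper): copper=5 leather=4
After 5 (gather 2 cobalt): cobalt=2 copper=5 leather=4
After 6 (consume 3 copper): cobalt=2 copper=2 leather=4
After 7 (gather 6 silver): cobalt=2 copper=2 leather=4 silver=6
After 8 (craft shaft): cobalt=2 copper=2 leather=3 shaft=1 silver=5
After 9 (craft shaft): cobalt=2 copper=2 leather=2 shaft=2 silver=4
After 10 (craft shaft): cobalt=2 copper=2 leather=1 shaft=3 silver=3
After 11 (craft shaft): cobalt=2 copper=2 shaft=4 silver=2
After 12 (gather 2 silver): cobalt=2 copper=2 shaft=4 silver=4
After 13 (gather 1 silver): cobalt=2 copper=2 shaft=4 silver=5
After 14 (consume 2 cobalt): copper=2 shaft=4 silver=5
After 15 (gather 6 copper): copper=8 shaft=4 silver=5
After 16 (gather 1 cobalt): cobalt=1 copper=8 shaft=4 silver=5
After 17 (consume 1 cobalt): copper=8 shaft=4 silver=5
After 18 (gather 8 cobalt): cobalt=8 copper=8 shaft=4 silver=5

Answer: cobalt=8 copper=8 shaft=4 silver=5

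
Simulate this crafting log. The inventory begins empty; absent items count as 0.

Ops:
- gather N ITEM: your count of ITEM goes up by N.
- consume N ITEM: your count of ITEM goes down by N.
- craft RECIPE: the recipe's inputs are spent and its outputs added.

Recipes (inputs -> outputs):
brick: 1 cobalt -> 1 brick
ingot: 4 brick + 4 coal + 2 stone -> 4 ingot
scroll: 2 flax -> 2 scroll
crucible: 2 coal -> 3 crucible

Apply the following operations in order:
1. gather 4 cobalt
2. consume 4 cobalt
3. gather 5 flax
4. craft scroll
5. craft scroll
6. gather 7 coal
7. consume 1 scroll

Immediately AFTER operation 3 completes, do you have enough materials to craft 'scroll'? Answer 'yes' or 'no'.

Answer: yes

Derivation:
After 1 (gather 4 cobalt): cobalt=4
After 2 (consume 4 cobalt): (empty)
After 3 (gather 5 flax): flax=5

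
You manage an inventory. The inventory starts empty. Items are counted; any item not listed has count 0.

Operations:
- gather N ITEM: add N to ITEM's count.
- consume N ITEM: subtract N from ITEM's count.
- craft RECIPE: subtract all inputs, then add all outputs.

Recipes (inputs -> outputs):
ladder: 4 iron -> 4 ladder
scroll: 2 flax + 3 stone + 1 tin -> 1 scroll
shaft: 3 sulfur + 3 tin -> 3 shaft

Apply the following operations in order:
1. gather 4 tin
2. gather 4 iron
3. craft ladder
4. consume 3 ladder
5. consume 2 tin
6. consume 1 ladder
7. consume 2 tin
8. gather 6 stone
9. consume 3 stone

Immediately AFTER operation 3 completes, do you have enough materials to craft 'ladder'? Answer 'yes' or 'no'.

After 1 (gather 4 tin): tin=4
After 2 (gather 4 iron): iron=4 tin=4
After 3 (craft ladder): ladder=4 tin=4

Answer: no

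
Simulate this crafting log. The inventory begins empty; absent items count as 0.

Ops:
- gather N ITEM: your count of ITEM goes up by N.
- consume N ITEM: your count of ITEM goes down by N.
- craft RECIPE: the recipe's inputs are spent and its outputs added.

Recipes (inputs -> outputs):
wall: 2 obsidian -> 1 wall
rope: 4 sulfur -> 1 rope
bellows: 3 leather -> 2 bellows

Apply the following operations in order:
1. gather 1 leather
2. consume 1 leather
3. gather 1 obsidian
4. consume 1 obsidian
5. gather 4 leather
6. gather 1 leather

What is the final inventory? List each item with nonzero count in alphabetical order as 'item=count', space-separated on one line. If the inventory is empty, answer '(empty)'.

After 1 (gather 1 leather): leather=1
After 2 (consume 1 leather): (empty)
After 3 (gather 1 obsidian): obsidian=1
After 4 (consume 1 obsidian): (empty)
After 5 (gather 4 leather): leather=4
After 6 (gather 1 leather): leather=5

Answer: leather=5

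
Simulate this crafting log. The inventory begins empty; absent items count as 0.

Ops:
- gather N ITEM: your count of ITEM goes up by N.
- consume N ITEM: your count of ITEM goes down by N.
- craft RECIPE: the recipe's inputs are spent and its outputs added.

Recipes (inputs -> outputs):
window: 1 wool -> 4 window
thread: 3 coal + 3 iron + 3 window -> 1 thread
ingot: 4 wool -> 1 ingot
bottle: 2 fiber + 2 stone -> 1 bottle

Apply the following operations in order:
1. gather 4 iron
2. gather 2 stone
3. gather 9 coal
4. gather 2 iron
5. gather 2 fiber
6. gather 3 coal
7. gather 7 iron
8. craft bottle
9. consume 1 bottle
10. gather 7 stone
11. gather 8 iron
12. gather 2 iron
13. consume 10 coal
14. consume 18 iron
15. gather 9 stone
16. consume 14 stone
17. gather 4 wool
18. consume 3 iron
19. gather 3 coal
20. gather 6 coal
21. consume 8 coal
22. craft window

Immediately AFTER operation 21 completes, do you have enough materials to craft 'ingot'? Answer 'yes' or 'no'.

After 1 (gather 4 iron): iron=4
After 2 (gather 2 stone): iron=4 stone=2
After 3 (gather 9 coal): coal=9 iron=4 stone=2
After 4 (gather 2 iron): coal=9 iron=6 stone=2
After 5 (gather 2 fiber): coal=9 fiber=2 iron=6 stone=2
After 6 (gather 3 coal): coal=12 fiber=2 iron=6 stone=2
After 7 (gather 7 iron): coal=12 fiber=2 iron=13 stone=2
After 8 (craft bottle): bottle=1 coal=12 iron=13
After 9 (consume 1 bottle): coal=12 iron=13
After 10 (gather 7 stone): coal=12 iron=13 stone=7
After 11 (gather 8 iron): coal=12 iron=21 stone=7
After 12 (gather 2 iron): coal=12 iron=23 stone=7
After 13 (consume 10 coal): coal=2 iron=23 stone=7
After 14 (consume 18 iron): coal=2 iron=5 stone=7
After 15 (gather 9 stone): coal=2 iron=5 stone=16
After 16 (consume 14 stone): coal=2 iron=5 stone=2
After 17 (gather 4 wool): coal=2 iron=5 stone=2 wool=4
After 18 (consume 3 iron): coal=2 iron=2 stone=2 wool=4
After 19 (gather 3 coal): coal=5 iron=2 stone=2 wool=4
After 20 (gather 6 coal): coal=11 iron=2 stone=2 wool=4
After 21 (consume 8 coal): coal=3 iron=2 stone=2 wool=4

Answer: yes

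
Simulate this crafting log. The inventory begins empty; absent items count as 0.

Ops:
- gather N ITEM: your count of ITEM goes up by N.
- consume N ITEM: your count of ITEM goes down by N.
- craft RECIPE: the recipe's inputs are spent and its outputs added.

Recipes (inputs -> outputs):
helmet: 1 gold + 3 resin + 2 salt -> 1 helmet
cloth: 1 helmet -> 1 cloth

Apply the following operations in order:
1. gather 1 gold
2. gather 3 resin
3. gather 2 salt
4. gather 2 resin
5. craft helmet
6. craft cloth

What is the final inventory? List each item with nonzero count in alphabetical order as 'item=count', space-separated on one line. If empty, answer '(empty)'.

Answer: cloth=1 resin=2

Derivation:
After 1 (gather 1 gold): gold=1
After 2 (gather 3 resin): gold=1 resin=3
After 3 (gather 2 salt): gold=1 resin=3 salt=2
After 4 (gather 2 resin): gold=1 resin=5 salt=2
After 5 (craft helmet): helmet=1 resin=2
After 6 (craft cloth): cloth=1 resin=2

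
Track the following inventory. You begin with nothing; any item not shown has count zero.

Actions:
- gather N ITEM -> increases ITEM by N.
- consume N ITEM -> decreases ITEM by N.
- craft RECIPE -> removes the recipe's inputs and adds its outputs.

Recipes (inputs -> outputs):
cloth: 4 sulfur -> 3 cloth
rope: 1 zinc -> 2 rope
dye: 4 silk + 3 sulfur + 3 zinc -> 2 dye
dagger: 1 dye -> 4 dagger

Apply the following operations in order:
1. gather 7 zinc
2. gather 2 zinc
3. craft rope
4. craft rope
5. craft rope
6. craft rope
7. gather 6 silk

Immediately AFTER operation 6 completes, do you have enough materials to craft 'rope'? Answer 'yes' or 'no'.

After 1 (gather 7 zinc): zinc=7
After 2 (gather 2 zinc): zinc=9
After 3 (craft rope): rope=2 zinc=8
After 4 (craft rope): rope=4 zinc=7
After 5 (craft rope): rope=6 zinc=6
After 6 (craft rope): rope=8 zinc=5

Answer: yes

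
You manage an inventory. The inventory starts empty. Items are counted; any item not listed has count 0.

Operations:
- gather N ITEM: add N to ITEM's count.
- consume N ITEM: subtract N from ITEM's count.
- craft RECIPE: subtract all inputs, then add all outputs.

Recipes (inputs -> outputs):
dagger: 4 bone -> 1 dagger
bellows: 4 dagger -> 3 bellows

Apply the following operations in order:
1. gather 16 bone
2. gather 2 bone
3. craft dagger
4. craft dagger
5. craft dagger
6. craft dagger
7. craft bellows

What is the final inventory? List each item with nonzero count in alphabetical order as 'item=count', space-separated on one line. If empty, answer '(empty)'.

Answer: bellows=3 bone=2

Derivation:
After 1 (gather 16 bone): bone=16
After 2 (gather 2 bone): bone=18
After 3 (craft dagger): bone=14 dagger=1
After 4 (craft dagger): bone=10 dagger=2
After 5 (craft dagger): bone=6 dagger=3
After 6 (craft dagger): bone=2 dagger=4
After 7 (craft bellows): bellows=3 bone=2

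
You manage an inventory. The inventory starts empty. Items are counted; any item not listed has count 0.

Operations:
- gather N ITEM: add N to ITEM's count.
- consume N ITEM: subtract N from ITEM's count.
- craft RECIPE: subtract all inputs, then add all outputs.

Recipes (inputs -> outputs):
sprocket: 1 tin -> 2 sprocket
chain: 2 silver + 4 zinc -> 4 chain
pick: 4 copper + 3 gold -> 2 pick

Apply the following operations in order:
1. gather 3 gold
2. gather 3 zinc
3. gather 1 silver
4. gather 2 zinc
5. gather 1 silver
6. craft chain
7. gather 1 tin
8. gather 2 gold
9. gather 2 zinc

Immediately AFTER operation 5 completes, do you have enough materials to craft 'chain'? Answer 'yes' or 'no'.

Answer: yes

Derivation:
After 1 (gather 3 gold): gold=3
After 2 (gather 3 zinc): gold=3 zinc=3
After 3 (gather 1 silver): gold=3 silver=1 zinc=3
After 4 (gather 2 zinc): gold=3 silver=1 zinc=5
After 5 (gather 1 silver): gold=3 silver=2 zinc=5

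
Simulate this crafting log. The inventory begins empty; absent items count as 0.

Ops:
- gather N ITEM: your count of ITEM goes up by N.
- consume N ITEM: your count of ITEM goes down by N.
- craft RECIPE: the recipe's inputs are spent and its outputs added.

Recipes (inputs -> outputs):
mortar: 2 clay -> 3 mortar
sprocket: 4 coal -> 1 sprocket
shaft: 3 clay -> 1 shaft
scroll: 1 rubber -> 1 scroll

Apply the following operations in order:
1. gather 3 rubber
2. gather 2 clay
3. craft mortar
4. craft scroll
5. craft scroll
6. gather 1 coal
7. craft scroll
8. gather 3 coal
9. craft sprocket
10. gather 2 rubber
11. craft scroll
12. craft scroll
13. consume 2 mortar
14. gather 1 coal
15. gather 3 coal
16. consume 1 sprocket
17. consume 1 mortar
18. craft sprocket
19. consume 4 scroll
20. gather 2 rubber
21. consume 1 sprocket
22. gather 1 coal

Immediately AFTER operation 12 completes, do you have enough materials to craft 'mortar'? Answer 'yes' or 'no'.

Answer: no

Derivation:
After 1 (gather 3 rubber): rubber=3
After 2 (gather 2 clay): clay=2 rubber=3
After 3 (craft mortar): mortar=3 rubber=3
After 4 (craft scroll): mortar=3 rubber=2 scroll=1
After 5 (craft scroll): mortar=3 rubber=1 scroll=2
After 6 (gather 1 coal): coal=1 mortar=3 rubber=1 scroll=2
After 7 (craft scroll): coal=1 mortar=3 scroll=3
After 8 (gather 3 coal): coal=4 mortar=3 scroll=3
After 9 (craft sprocket): mortar=3 scroll=3 sprocket=1
After 10 (gather 2 rubber): mortar=3 rubber=2 scroll=3 sprocket=1
After 11 (craft scroll): mortar=3 rubber=1 scroll=4 sprocket=1
After 12 (craft scroll): mortar=3 scroll=5 sprocket=1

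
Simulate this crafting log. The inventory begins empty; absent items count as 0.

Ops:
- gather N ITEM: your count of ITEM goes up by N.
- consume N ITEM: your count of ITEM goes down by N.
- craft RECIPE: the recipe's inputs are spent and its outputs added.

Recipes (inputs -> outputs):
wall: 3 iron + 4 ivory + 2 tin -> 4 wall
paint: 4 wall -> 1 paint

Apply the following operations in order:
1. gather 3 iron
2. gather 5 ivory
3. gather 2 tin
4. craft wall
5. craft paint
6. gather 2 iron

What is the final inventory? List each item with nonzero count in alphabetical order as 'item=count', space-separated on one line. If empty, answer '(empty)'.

Answer: iron=2 ivory=1 paint=1

Derivation:
After 1 (gather 3 iron): iron=3
After 2 (gather 5 ivory): iron=3 ivory=5
After 3 (gather 2 tin): iron=3 ivory=5 tin=2
After 4 (craft wall): ivory=1 wall=4
After 5 (craft paint): ivory=1 paint=1
After 6 (gather 2 iron): iron=2 ivory=1 paint=1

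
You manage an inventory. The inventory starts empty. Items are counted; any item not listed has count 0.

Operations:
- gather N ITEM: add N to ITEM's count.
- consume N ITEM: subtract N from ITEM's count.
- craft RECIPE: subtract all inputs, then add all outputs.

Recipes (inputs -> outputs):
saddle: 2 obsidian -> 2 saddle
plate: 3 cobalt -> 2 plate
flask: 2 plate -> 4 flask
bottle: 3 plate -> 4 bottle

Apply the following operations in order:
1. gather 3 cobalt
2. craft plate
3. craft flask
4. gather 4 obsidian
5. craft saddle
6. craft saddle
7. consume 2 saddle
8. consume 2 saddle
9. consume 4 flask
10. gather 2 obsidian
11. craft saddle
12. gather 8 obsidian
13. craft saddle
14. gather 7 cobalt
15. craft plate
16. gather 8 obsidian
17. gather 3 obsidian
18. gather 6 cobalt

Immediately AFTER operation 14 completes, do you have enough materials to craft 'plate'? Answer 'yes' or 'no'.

Answer: yes

Derivation:
After 1 (gather 3 cobalt): cobalt=3
After 2 (craft plate): plate=2
After 3 (craft flask): flask=4
After 4 (gather 4 obsidian): flask=4 obsidian=4
After 5 (craft saddle): flask=4 obsidian=2 saddle=2
After 6 (craft saddle): flask=4 saddle=4
After 7 (consume 2 saddle): flask=4 saddle=2
After 8 (consume 2 saddle): flask=4
After 9 (consume 4 flask): (empty)
After 10 (gather 2 obsidian): obsidian=2
After 11 (craft saddle): saddle=2
After 12 (gather 8 obsidian): obsidian=8 saddle=2
After 13 (craft saddle): obsidian=6 saddle=4
After 14 (gather 7 cobalt): cobalt=7 obsidian=6 saddle=4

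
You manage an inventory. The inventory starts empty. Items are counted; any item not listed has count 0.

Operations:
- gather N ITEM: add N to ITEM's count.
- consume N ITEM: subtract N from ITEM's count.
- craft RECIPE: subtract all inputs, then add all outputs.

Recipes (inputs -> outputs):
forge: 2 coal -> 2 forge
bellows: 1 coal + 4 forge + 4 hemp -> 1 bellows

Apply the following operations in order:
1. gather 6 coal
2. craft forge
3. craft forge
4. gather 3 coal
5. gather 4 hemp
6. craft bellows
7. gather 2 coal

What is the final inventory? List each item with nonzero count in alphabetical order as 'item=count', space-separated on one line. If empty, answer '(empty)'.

After 1 (gather 6 coal): coal=6
After 2 (craft forge): coal=4 forge=2
After 3 (craft forge): coal=2 forge=4
After 4 (gather 3 coal): coal=5 forge=4
After 5 (gather 4 hemp): coal=5 forge=4 hemp=4
After 6 (craft bellows): bellows=1 coal=4
After 7 (gather 2 coal): bellows=1 coal=6

Answer: bellows=1 coal=6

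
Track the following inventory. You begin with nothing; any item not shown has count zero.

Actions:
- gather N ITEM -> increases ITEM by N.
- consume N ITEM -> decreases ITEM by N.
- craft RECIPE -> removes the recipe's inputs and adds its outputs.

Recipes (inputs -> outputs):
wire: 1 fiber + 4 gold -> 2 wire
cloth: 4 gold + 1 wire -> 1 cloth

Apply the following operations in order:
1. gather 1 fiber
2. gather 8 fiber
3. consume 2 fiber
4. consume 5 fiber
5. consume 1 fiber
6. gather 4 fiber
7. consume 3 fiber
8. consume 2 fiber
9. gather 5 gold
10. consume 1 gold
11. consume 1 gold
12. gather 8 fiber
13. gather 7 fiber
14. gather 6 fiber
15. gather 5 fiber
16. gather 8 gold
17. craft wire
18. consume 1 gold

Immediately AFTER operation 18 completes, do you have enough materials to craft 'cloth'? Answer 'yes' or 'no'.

Answer: yes

Derivation:
After 1 (gather 1 fiber): fiber=1
After 2 (gather 8 fiber): fiber=9
After 3 (consume 2 fiber): fiber=7
After 4 (consume 5 fiber): fiber=2
After 5 (consume 1 fiber): fiber=1
After 6 (gather 4 fiber): fiber=5
After 7 (consume 3 fiber): fiber=2
After 8 (consume 2 fiber): (empty)
After 9 (gather 5 gold): gold=5
After 10 (consume 1 gold): gold=4
After 11 (consume 1 gold): gold=3
After 12 (gather 8 fiber): fiber=8 gold=3
After 13 (gather 7 fiber): fiber=15 gold=3
After 14 (gather 6 fiber): fiber=21 gold=3
After 15 (gather 5 fiber): fiber=26 gold=3
After 16 (gather 8 gold): fiber=26 gold=11
After 17 (craft wire): fiber=25 gold=7 wire=2
After 18 (consume 1 gold): fiber=25 gold=6 wire=2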